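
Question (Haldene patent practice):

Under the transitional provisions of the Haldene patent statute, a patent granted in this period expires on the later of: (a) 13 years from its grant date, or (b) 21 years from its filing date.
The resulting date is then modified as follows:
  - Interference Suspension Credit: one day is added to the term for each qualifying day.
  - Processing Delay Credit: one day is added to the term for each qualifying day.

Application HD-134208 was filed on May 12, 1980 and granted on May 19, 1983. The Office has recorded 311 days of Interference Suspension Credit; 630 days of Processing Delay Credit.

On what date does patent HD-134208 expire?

(a) grant + 13 years → 19 May 1996.
(b) filing + 21 years → 12 May 2001.
Later of the two: 12 May 2001.
Interference Suspension Credit: +311 days → 19 March 2002.
Processing Delay Credit: +630 days → 9 December 2003.

December 9, 2003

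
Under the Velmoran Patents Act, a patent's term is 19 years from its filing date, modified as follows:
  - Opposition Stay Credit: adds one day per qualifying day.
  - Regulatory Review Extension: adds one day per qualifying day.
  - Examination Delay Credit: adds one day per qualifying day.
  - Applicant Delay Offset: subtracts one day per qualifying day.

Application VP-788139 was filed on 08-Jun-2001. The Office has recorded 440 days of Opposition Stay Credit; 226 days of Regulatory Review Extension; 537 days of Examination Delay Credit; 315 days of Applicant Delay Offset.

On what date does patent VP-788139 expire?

November 13, 2022

Base term: filing date + 19 years → 8 June 2020.
Opposition Stay Credit: +440 days → 22 August 2021.
Regulatory Review Extension: +226 days → 5 April 2022.
Examination Delay Credit: +537 days → 24 September 2023.
Applicant Delay Offset: −315 days → 13 November 2022.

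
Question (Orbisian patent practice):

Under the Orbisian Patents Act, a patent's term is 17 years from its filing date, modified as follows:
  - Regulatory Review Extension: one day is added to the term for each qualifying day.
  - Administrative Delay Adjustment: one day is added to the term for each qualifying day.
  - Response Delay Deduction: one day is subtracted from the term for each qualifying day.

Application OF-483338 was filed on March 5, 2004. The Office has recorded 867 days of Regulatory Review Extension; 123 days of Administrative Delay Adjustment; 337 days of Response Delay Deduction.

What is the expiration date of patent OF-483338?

2022-12-18

Base term: filing date + 17 years → 5 March 2021.
Regulatory Review Extension: +867 days → 20 July 2023.
Administrative Delay Adjustment: +123 days → 20 November 2023.
Response Delay Deduction: −337 days → 18 December 2022.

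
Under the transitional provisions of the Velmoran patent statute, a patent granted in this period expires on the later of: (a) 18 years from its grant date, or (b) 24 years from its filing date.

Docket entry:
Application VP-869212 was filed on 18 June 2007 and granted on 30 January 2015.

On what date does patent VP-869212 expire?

January 30, 2033

(a) grant + 18 years → 30 January 2033.
(b) filing + 24 years → 18 June 2031.
Later of the two: 30 January 2033.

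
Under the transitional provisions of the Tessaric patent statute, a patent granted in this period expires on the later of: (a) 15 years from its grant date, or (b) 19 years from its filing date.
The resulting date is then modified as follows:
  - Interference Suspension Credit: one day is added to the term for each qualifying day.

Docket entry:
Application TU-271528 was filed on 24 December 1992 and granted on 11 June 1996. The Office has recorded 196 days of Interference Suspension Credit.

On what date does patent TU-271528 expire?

July 7, 2012

(a) grant + 15 years → 11 June 2011.
(b) filing + 19 years → 24 December 2011.
Later of the two: 24 December 2011.
Interference Suspension Credit: +196 days → 7 July 2012.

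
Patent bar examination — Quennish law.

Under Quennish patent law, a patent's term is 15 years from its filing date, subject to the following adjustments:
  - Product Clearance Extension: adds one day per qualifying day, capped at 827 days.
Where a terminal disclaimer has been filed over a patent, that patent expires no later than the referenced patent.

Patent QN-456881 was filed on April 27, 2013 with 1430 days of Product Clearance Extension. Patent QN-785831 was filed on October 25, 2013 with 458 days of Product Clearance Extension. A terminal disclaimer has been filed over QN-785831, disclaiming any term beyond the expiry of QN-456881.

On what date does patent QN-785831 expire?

Natural term of QN-785831:
  Base: filing + 15 years → 25 October 2028.
  Product Clearance Extension: 458 days (within the 827-day cap) → +458 days → 26 January 2030.
Expiry of referenced patent QN-456881:
  Base: filing + 15 years → 27 April 2028.
  Product Clearance Extension: 1430 days claimed exceeds the 827-day cap, so +827 days → 2 August 2030.
Terminal disclaimer: QN-785831 expires on the earlier of 26 January 2030 and 2 August 2030.

January 26, 2030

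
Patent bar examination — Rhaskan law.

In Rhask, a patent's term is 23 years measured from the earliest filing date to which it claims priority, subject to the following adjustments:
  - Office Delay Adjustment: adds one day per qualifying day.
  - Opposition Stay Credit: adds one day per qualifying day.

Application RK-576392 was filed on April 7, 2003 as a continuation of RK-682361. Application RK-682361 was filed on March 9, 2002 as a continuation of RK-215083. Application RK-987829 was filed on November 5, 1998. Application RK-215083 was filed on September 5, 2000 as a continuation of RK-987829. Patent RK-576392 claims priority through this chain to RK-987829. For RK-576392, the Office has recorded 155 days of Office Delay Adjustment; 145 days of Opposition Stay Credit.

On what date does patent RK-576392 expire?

2022-09-01

Earliest priority filing: 5 November 1998.
Base term: 5 November 1998 + 23 years → 5 November 2021.
Office Delay Adjustment: +155 days → 9 April 2022.
Opposition Stay Credit: +145 days → 1 September 2022.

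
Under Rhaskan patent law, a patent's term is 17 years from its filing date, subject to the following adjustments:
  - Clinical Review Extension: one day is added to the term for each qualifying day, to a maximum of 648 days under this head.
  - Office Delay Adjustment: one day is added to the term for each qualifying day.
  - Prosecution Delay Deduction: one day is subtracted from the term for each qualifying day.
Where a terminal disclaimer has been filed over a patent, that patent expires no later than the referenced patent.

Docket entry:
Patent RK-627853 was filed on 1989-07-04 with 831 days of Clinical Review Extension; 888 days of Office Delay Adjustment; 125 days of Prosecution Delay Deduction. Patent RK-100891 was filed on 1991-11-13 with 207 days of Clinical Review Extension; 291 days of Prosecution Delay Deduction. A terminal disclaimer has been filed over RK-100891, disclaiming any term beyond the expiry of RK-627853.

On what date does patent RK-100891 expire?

August 21, 2008

Natural term of RK-100891:
  Base: filing + 17 years → 13 November 2008.
  Clinical Review Extension: 207 days (within the 648-day cap) → +207 days → 8 June 2009.
  Prosecution Delay Deduction: −291 days → 21 August 2008.
Expiry of referenced patent RK-627853:
  Base: filing + 17 years → 4 July 2006.
  Clinical Review Extension: 831 days claimed exceeds the 648-day cap, so +648 days → 12 April 2008.
  Office Delay Adjustment: +888 days → 17 September 2010.
  Prosecution Delay Deduction: −125 days → 15 May 2010.
Terminal disclaimer: RK-100891 expires on the earlier of 21 August 2008 and 15 May 2010.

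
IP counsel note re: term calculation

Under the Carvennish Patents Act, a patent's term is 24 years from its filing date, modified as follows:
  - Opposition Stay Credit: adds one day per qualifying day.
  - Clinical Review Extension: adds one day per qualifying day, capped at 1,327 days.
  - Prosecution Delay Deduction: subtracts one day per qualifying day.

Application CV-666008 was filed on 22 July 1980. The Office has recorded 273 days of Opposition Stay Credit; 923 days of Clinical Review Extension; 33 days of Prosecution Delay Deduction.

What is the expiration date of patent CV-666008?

Base term: filing date + 24 years → 22 July 2004.
Opposition Stay Credit: +273 days → 21 April 2005.
Clinical Review Extension: 923 days (within the 1327-day cap) → +923 days → 31 October 2007.
Prosecution Delay Deduction: −33 days → 28 September 2007.

2007-09-28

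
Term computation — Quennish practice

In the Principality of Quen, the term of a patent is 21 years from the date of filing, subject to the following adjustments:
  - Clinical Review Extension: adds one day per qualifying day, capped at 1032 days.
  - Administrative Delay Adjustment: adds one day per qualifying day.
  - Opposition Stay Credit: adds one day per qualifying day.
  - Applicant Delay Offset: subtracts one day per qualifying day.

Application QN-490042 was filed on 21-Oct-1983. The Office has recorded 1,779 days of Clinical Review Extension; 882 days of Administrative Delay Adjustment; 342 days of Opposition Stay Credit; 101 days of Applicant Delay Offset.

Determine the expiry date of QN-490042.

2010-09-15

Base term: filing date + 21 years → 21 October 2004.
Clinical Review Extension: 1779 days claimed exceeds the 1032-day cap, so +1032 days → 19 August 2007.
Administrative Delay Adjustment: +882 days → 17 January 2010.
Opposition Stay Credit: +342 days → 25 December 2010.
Applicant Delay Offset: −101 days → 15 September 2010.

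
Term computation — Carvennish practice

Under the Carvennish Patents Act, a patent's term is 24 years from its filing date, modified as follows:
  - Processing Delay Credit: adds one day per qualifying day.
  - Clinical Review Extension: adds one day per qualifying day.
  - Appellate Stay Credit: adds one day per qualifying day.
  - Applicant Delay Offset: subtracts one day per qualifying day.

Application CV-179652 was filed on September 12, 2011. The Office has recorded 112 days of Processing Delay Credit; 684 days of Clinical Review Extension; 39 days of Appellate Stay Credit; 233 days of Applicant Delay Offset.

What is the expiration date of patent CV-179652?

Base term: filing date + 24 years → 12 September 2035.
Processing Delay Credit: +112 days → 2 January 2036.
Clinical Review Extension: +684 days → 16 November 2037.
Appellate Stay Credit: +39 days → 25 December 2037.
Applicant Delay Offset: −233 days → 6 May 2037.

May 6, 2037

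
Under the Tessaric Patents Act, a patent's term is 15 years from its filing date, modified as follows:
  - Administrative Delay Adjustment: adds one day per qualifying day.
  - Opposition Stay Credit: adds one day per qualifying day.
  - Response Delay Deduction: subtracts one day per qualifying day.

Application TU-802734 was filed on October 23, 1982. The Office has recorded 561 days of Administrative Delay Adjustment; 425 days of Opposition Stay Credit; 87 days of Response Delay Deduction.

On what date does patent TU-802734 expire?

Base term: filing date + 15 years → 23 October 1997.
Administrative Delay Adjustment: +561 days → 7 May 1999.
Opposition Stay Credit: +425 days → 5 July 2000.
Response Delay Deduction: −87 days → 9 April 2000.

April 9, 2000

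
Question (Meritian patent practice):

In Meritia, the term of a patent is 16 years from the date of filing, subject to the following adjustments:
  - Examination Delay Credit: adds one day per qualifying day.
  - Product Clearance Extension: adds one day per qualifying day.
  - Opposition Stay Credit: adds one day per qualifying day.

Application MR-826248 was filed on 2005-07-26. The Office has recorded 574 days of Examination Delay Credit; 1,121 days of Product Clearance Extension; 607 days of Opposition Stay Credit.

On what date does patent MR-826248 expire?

Base term: filing date + 16 years → 26 July 2021.
Examination Delay Credit: +574 days → 20 February 2023.
Product Clearance Extension: +1121 days → 17 March 2026.
Opposition Stay Credit: +607 days → 14 November 2027.

November 14, 2027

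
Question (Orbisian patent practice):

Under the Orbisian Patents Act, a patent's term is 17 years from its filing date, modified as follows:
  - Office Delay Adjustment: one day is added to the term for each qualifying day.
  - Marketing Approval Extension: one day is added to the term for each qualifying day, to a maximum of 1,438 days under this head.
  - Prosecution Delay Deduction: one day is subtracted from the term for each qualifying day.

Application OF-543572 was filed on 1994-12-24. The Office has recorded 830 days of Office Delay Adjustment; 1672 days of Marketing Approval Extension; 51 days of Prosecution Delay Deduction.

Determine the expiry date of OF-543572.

Base term: filing date + 17 years → 24 December 2011.
Office Delay Adjustment: +830 days → 2 April 2014.
Marketing Approval Extension: 1672 days claimed exceeds the 1438-day cap, so +1438 days → 10 March 2018.
Prosecution Delay Deduction: −51 days → 18 January 2018.

2018-01-18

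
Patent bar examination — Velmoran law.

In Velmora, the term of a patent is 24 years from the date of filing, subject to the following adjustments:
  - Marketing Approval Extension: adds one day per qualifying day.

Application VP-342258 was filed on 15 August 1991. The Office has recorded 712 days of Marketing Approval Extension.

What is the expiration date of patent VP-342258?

Base term: filing date + 24 years → 15 August 2015.
Marketing Approval Extension: +712 days → 27 July 2017.

2017-07-27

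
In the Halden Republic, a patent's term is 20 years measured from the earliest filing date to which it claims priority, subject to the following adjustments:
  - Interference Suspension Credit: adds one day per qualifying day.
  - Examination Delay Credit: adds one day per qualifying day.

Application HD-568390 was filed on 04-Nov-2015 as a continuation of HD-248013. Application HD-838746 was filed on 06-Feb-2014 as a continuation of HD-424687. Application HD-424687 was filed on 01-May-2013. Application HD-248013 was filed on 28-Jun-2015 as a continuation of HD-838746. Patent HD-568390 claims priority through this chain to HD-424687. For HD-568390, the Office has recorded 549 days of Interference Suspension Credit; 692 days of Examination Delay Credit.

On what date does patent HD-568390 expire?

September 23, 2036

Earliest priority filing: 1 May 2013.
Base term: 1 May 2013 + 20 years → 1 May 2033.
Interference Suspension Credit: +549 days → 1 November 2034.
Examination Delay Credit: +692 days → 23 September 2036.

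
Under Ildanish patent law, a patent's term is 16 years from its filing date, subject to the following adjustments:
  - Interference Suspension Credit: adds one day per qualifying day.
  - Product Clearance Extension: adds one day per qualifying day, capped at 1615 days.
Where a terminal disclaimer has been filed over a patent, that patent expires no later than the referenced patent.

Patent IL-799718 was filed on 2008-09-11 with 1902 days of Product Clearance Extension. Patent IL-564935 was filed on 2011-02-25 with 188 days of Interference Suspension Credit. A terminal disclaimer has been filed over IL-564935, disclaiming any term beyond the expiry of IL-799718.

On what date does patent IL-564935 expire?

Natural term of IL-564935:
  Base: filing + 16 years → 25 February 2027.
  Interference Suspension Credit: +188 days → 1 September 2027.
Expiry of referenced patent IL-799718:
  Base: filing + 16 years → 11 September 2024.
  Product Clearance Extension: 1902 days claimed exceeds the 1615-day cap, so +1615 days → 12 February 2029.
Terminal disclaimer: IL-564935 expires on the earlier of 1 September 2027 and 12 February 2029.

2027-09-01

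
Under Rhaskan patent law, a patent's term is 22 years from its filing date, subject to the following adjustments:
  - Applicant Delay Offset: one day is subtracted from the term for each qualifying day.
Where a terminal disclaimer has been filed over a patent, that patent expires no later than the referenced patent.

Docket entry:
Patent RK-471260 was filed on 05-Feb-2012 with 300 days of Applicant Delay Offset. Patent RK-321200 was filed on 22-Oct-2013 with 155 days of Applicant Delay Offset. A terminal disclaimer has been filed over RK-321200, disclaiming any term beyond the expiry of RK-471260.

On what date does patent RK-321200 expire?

2033-04-11

Natural term of RK-321200:
  Base: filing + 22 years → 22 October 2035.
  Applicant Delay Offset: −155 days → 20 May 2035.
Expiry of referenced patent RK-471260:
  Base: filing + 22 years → 5 February 2034.
  Applicant Delay Offset: −300 days → 11 April 2033.
Terminal disclaimer: RK-321200 expires on the earlier of 20 May 2035 and 11 April 2033.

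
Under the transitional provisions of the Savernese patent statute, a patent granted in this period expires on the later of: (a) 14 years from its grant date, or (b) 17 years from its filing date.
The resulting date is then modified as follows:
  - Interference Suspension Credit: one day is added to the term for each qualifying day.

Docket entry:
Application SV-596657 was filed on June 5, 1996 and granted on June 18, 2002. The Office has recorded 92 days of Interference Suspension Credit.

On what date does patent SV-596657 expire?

September 18, 2016

(a) grant + 14 years → 18 June 2016.
(b) filing + 17 years → 5 June 2013.
Later of the two: 18 June 2016.
Interference Suspension Credit: +92 days → 18 September 2016.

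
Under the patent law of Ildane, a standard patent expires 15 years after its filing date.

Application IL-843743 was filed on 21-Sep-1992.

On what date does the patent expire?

2007-09-21

Filing date + 15 years → 21 September 2007.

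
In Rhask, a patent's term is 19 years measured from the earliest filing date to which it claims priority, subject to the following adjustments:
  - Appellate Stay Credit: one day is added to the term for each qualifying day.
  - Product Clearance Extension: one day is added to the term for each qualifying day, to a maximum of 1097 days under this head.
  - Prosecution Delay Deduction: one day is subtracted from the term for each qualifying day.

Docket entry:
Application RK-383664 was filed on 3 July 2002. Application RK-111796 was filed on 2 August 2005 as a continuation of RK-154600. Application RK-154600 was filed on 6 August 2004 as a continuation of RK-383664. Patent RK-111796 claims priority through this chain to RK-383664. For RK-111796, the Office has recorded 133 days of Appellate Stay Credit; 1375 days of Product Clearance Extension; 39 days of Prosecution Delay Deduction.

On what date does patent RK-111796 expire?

October 6, 2024

Earliest priority filing: 3 July 2002.
Base term: 3 July 2002 + 19 years → 3 July 2021.
Appellate Stay Credit: +133 days → 13 November 2021.
Product Clearance Extension: 1375 days claimed exceeds the 1097-day cap, so +1097 days → 14 November 2024.
Prosecution Delay Deduction: −39 days → 6 October 2024.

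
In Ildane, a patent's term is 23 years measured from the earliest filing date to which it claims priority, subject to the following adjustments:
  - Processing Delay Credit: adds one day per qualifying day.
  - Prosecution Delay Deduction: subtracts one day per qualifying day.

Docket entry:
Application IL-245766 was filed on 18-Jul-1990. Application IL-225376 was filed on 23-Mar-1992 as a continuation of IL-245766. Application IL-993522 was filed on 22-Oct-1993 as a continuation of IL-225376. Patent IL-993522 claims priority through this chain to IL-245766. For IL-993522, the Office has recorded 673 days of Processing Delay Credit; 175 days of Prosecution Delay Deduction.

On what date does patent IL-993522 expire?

2014-11-28

Earliest priority filing: 18 July 1990.
Base term: 18 July 1990 + 23 years → 18 July 2013.
Processing Delay Credit: +673 days → 22 May 2015.
Prosecution Delay Deduction: −175 days → 28 November 2014.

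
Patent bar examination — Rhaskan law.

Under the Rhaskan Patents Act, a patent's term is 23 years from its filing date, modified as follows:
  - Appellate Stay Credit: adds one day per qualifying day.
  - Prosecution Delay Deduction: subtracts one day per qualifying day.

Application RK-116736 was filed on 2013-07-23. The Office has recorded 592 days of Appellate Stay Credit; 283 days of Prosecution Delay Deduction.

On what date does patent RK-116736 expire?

May 28, 2037

Base term: filing date + 23 years → 23 July 2036.
Appellate Stay Credit: +592 days → 7 March 2038.
Prosecution Delay Deduction: −283 days → 28 May 2037.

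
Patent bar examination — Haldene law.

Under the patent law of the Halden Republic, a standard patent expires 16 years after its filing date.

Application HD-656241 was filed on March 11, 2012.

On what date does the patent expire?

2028-03-11

Filing date + 16 years → 11 March 2028.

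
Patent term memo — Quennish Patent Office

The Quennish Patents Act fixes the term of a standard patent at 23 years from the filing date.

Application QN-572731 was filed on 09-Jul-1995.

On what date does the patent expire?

Filing date + 23 years → 9 July 2018.

2018-07-09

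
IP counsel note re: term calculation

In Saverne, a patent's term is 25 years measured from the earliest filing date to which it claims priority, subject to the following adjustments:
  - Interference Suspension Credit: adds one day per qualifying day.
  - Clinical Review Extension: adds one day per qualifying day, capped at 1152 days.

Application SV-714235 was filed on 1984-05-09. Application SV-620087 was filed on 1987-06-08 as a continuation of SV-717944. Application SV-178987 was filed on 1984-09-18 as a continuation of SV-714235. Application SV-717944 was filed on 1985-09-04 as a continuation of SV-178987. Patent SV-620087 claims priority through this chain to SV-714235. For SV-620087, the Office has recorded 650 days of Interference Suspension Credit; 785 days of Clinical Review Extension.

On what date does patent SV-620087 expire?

Earliest priority filing: 9 May 1984.
Base term: 9 May 1984 + 25 years → 9 May 2009.
Interference Suspension Credit: +650 days → 18 February 2011.
Clinical Review Extension: 785 days (within the 1152-day cap) → +785 days → 13 April 2013.

April 13, 2013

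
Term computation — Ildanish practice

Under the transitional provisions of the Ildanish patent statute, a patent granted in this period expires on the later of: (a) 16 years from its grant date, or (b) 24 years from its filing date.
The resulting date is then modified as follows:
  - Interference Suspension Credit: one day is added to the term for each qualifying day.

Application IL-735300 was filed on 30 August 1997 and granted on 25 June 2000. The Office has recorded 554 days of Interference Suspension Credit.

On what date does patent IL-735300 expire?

March 7, 2023

(a) grant + 16 years → 25 June 2016.
(b) filing + 24 years → 30 August 2021.
Later of the two: 30 August 2021.
Interference Suspension Credit: +554 days → 7 March 2023.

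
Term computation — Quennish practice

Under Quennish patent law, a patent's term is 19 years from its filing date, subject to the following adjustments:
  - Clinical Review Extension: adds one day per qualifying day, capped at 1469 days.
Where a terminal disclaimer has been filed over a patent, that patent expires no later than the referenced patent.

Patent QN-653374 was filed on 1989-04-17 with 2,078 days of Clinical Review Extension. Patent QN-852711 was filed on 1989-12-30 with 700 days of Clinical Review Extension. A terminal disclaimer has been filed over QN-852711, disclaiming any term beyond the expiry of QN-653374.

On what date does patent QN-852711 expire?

2010-11-30

Natural term of QN-852711:
  Base: filing + 19 years → 30 December 2008.
  Clinical Review Extension: 700 days (within the 1469-day cap) → +700 days → 30 November 2010.
Expiry of referenced patent QN-653374:
  Base: filing + 19 years → 17 April 2008.
  Clinical Review Extension: 2078 days claimed exceeds the 1469-day cap, so +1469 days → 25 April 2012.
Terminal disclaimer: QN-852711 expires on the earlier of 30 November 2010 and 25 April 2012.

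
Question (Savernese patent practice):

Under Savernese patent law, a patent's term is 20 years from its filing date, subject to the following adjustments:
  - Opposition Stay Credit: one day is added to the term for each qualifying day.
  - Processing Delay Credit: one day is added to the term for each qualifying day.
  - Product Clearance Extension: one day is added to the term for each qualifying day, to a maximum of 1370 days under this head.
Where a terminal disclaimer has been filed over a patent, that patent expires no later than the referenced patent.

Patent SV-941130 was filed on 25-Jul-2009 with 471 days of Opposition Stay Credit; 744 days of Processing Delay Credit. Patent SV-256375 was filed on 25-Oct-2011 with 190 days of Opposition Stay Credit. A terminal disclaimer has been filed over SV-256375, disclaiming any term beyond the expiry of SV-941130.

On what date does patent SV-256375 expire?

May 2, 2032

Natural term of SV-256375:
  Base: filing + 20 years → 25 October 2031.
  Opposition Stay Credit: +190 days → 2 May 2032.
Expiry of referenced patent SV-941130:
  Base: filing + 20 years → 25 July 2029.
  Opposition Stay Credit: +471 days → 8 November 2030.
  Processing Delay Credit: +744 days → 21 November 2032.
Terminal disclaimer: SV-256375 expires on the earlier of 2 May 2032 and 21 November 2032.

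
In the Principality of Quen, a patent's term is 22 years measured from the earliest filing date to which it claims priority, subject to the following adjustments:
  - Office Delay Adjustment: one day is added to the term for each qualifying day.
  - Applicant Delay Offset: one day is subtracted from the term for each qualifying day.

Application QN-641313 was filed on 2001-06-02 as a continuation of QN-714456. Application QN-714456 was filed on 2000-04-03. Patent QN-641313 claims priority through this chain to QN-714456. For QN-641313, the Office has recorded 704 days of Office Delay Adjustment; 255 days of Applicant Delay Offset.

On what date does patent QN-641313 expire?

Earliest priority filing: 3 April 2000.
Base term: 3 April 2000 + 22 years → 3 April 2022.
Office Delay Adjustment: +704 days → 7 March 2024.
Applicant Delay Offset: −255 days → 26 June 2023.

June 26, 2023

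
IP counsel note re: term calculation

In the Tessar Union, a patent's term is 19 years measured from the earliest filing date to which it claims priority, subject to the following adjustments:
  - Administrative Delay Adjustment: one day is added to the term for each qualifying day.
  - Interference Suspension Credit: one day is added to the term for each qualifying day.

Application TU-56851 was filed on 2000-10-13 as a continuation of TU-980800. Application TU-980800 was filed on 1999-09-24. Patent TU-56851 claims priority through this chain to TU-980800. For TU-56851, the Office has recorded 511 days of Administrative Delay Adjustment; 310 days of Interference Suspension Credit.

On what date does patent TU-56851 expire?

Earliest priority filing: 24 September 1999.
Base term: 24 September 1999 + 19 years → 24 September 2018.
Administrative Delay Adjustment: +511 days → 17 February 2020.
Interference Suspension Credit: +310 days → 23 December 2020.

2020-12-23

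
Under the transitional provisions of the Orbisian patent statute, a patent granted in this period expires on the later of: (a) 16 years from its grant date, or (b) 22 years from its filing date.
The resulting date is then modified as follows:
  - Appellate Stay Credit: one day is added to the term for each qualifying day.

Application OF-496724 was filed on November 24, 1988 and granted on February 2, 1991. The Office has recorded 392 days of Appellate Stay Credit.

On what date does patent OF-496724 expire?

(a) grant + 16 years → 2 February 2007.
(b) filing + 22 years → 24 November 2010.
Later of the two: 24 November 2010.
Appellate Stay Credit: +392 days → 21 December 2011.

December 21, 2011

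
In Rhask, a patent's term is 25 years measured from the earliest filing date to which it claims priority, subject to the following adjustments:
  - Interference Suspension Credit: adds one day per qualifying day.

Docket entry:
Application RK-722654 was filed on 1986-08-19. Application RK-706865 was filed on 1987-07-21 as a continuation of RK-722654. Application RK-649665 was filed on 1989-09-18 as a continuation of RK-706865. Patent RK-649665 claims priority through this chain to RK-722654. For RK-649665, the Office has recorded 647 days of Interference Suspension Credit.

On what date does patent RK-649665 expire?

Earliest priority filing: 19 August 1986.
Base term: 19 August 1986 + 25 years → 19 August 2011.
Interference Suspension Credit: +647 days → 27 May 2013.

2013-05-27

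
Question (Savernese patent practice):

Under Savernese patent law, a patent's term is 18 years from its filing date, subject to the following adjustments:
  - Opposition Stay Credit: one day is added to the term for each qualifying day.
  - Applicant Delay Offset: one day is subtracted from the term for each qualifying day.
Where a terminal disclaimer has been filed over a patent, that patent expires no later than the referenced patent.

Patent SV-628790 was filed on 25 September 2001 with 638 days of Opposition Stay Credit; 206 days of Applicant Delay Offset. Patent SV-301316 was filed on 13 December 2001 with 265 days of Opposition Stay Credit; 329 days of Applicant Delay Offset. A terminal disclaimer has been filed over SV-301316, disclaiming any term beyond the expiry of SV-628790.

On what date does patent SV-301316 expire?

October 10, 2019

Natural term of SV-301316:
  Base: filing + 18 years → 13 December 2019.
  Opposition Stay Credit: +265 days → 3 September 2020.
  Applicant Delay Offset: −329 days → 10 October 2019.
Expiry of referenced patent SV-628790:
  Base: filing + 18 years → 25 September 2019.
  Opposition Stay Credit: +638 days → 24 June 2021.
  Applicant Delay Offset: −206 days → 30 November 2020.
Terminal disclaimer: SV-301316 expires on the earlier of 10 October 2019 and 30 November 2020.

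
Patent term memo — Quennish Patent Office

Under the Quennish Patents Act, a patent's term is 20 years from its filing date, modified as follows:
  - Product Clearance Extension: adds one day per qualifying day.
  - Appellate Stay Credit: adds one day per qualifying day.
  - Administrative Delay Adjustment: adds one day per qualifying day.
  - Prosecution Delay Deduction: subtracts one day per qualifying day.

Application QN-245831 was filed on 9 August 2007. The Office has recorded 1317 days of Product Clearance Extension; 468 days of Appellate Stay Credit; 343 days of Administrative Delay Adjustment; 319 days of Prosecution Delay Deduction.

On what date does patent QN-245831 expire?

Base term: filing date + 20 years → 9 August 2027.
Product Clearance Extension: +1317 days → 18 March 2031.
Appellate Stay Credit: +468 days → 28 June 2032.
Administrative Delay Adjustment: +343 days → 6 June 2033.
Prosecution Delay Deduction: −319 days → 22 July 2032.

2032-07-22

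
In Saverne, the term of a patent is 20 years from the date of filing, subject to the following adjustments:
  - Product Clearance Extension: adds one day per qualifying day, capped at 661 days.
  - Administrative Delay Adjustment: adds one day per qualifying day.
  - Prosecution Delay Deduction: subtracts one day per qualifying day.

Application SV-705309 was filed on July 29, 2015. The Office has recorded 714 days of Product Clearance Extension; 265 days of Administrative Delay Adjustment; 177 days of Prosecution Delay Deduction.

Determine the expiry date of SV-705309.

Base term: filing date + 20 years → 29 July 2035.
Product Clearance Extension: 714 days claimed exceeds the 661-day cap, so +661 days → 20 May 2037.
Administrative Delay Adjustment: +265 days → 9 February 2038.
Prosecution Delay Deduction: −177 days → 16 August 2037.

August 16, 2037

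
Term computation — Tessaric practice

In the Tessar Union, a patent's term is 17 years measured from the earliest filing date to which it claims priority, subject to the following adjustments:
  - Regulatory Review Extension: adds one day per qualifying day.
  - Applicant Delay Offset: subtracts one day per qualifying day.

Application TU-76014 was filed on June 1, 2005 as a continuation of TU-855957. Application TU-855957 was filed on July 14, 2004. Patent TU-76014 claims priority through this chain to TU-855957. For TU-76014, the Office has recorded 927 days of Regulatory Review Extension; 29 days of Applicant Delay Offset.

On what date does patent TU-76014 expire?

Earliest priority filing: 14 July 2004.
Base term: 14 July 2004 + 17 years → 14 July 2021.
Regulatory Review Extension: +927 days → 27 January 2024.
Applicant Delay Offset: −29 days → 29 December 2023.

2023-12-29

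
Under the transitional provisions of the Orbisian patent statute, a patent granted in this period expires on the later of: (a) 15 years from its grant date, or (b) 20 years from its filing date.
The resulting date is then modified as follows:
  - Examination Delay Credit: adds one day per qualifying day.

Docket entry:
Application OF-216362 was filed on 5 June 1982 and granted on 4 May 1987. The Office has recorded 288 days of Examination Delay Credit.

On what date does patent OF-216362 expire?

(a) grant + 15 years → 4 May 2002.
(b) filing + 20 years → 5 June 2002.
Later of the two: 5 June 2002.
Examination Delay Credit: +288 days → 20 March 2003.

2003-03-20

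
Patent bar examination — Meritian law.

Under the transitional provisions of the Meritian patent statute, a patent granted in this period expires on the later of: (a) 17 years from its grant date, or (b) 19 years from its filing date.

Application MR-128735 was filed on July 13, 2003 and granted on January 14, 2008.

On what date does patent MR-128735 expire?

(a) grant + 17 years → 14 January 2025.
(b) filing + 19 years → 13 July 2022.
Later of the two: 14 January 2025.

January 14, 2025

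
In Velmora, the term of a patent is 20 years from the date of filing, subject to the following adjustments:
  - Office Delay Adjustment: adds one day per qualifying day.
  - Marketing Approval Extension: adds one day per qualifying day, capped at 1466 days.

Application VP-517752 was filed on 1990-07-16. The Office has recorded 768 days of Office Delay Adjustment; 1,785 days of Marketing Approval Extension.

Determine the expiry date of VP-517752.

2016-08-27

Base term: filing date + 20 years → 16 July 2010.
Office Delay Adjustment: +768 days → 22 August 2012.
Marketing Approval Extension: 1785 days claimed exceeds the 1466-day cap, so +1466 days → 27 August 2016.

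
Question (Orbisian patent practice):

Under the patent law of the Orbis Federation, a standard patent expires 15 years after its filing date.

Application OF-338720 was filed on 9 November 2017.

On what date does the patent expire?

November 9, 2032

Filing date + 15 years → 9 November 2032.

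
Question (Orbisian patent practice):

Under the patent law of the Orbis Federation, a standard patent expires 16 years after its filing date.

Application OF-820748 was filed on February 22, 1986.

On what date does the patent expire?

Filing date + 16 years → 22 February 2002.

2002-02-22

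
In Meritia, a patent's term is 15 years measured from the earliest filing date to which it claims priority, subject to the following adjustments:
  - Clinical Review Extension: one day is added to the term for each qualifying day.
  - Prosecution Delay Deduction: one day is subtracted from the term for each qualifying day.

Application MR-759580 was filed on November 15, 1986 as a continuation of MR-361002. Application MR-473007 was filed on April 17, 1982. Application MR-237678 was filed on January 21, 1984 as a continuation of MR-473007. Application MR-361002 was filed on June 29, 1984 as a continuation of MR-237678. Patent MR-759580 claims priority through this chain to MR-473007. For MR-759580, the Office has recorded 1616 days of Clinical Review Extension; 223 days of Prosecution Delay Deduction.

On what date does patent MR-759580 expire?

2001-02-08

Earliest priority filing: 17 April 1982.
Base term: 17 April 1982 + 15 years → 17 April 1997.
Clinical Review Extension: +1616 days → 19 September 2001.
Prosecution Delay Deduction: −223 days → 8 February 2001.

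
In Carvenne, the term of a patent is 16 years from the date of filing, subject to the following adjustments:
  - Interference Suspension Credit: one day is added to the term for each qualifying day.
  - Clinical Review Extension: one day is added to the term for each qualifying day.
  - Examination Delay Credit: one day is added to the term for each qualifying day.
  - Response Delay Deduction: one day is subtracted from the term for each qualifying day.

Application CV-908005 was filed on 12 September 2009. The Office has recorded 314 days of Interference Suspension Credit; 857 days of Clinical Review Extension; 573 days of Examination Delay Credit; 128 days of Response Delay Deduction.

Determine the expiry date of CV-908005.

Base term: filing date + 16 years → 12 September 2025.
Interference Suspension Credit: +314 days → 23 July 2026.
Clinical Review Extension: +857 days → 26 November 2028.
Examination Delay Credit: +573 days → 22 June 2030.
Response Delay Deduction: −128 days → 14 February 2030.

2030-02-14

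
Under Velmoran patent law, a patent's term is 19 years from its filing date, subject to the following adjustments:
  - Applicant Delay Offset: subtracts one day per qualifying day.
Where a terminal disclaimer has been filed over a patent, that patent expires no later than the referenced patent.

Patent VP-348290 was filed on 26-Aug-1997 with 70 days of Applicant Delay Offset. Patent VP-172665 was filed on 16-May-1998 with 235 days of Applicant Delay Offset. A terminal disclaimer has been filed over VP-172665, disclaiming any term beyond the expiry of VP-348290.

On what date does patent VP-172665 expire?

June 17, 2016

Natural term of VP-172665:
  Base: filing + 19 years → 16 May 2017.
  Applicant Delay Offset: −235 days → 23 September 2016.
Expiry of referenced patent VP-348290:
  Base: filing + 19 years → 26 August 2016.
  Applicant Delay Offset: −70 days → 17 June 2016.
Terminal disclaimer: VP-172665 expires on the earlier of 23 September 2016 and 17 June 2016.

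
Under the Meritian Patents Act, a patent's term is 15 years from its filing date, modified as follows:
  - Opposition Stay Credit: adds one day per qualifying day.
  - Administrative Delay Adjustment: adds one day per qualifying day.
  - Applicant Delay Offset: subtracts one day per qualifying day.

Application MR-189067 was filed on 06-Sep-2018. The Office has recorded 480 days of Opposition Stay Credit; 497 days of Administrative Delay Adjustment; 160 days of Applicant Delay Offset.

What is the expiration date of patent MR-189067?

Base term: filing date + 15 years → 6 September 2033.
Opposition Stay Credit: +480 days → 30 December 2034.
Administrative Delay Adjustment: +497 days → 10 May 2036.
Applicant Delay Offset: −160 days → 2 December 2035.

2035-12-02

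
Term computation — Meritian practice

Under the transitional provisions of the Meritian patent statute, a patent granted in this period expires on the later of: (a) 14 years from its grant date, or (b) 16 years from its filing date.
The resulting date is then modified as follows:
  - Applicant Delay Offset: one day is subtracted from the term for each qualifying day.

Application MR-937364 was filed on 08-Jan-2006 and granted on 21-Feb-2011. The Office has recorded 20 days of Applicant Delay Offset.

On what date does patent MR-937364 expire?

February 1, 2025

(a) grant + 14 years → 21 February 2025.
(b) filing + 16 years → 8 January 2022.
Later of the two: 21 February 2025.
Applicant Delay Offset: −20 days → 1 February 2025.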